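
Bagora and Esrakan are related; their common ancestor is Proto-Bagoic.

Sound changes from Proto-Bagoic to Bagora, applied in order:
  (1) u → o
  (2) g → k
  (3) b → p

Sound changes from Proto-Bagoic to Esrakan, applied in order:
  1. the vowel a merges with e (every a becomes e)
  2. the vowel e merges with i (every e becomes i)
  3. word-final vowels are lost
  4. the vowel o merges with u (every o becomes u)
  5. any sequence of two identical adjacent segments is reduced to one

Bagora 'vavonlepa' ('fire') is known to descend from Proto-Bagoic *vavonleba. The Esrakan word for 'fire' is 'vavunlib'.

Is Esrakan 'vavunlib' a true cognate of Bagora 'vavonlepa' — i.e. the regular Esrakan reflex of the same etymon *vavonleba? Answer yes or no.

no

Derive the expected Esrakan reflex of *vavonleba:
Esrakan: start from *vavonleba.
  rule 1 (vowel merger): vavonleba → vevonlebe
  rule 2 (vowel merger): vevonlebe → vivonlibi
  rule 3 (apocope): vivonlibi → vivonlib
  rule 4 (vowel merger): vivonlib → vivunlib
  rule 5: no change — vivunlib
  ⇒ Esrakan vivunlib
The regular Esrakan reflex would be 'vivunlib', but the attested form is 'vavunlib'. The correspondence is irregular, so they are not cognates (the Esrakan form has a different source).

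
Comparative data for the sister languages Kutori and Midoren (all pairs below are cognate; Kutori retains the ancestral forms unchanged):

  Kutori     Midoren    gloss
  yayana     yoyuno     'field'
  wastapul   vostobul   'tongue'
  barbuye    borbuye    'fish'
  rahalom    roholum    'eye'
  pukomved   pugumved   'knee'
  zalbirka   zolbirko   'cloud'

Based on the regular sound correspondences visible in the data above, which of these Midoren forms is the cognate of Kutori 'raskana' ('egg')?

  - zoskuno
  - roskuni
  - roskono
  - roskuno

roskuno

yayana ~ yoyuno, wastapul ~ vostobul — Kutori a corresponds to Midoren o after a consonant, before a consonant other than r, m, n, p, b, f, v.
yayana ~ yoyuno — Kutori a corresponds to Midoren u after a consonant, before a nasal.
yayana ~ yoyuno, zalbirka ~ zolbirko — Kutori a corresponds to Midoren o word-finally.
Applying these to Kutori 'raskana':
  raskana → roskana   (a→o after a consonant, before a consonant other than r, m, n, p, b, f, v)
  roskana → roskuna   (a→u after a consonant, before a nasal)
  roskuna → roskuno   (a→o word-finally)
So the Midoren cognate is 'roskuno'.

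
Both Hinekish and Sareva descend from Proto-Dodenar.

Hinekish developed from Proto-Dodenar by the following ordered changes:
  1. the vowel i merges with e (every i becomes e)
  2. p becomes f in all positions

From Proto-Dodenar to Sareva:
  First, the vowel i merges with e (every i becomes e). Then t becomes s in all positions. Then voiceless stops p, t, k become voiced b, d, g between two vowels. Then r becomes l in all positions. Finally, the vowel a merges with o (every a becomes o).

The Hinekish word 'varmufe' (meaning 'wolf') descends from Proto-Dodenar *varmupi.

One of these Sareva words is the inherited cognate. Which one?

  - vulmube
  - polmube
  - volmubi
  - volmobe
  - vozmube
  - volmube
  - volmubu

volmube

Sareva: *varmupi
  varmupi → varmupe   [vowel merger]
  varmupe (rule 2 does not apply)
  varmupe → varmube   [intervocalic voicing]
  varmube → valmube   [unconditioned shift]
  valmube → volmube   [vowel merger]
  giving Sareva volmube.
The other candidates each miss or misapply at least one Sareva change.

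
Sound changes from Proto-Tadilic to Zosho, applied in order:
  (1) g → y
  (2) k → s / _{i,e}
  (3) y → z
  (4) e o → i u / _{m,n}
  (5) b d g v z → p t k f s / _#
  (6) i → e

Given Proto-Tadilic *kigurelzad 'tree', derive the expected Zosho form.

sezurelzat

Zosho: start from *kigurelzad.
  rule 1 (unconditioned shift): kigurelzad → kiyurelzad
  rule 2 (palatalisation): kiyurelzad → siyurelzad
  rule 3 (unconditioned shift): siyurelzad → sizurelzad
  rule 4: no change — sizurelzad
  rule 5 (final devoicing): sizurelzad → sizurelzat
  rule 6 (vowel merger): sizurelzat → sezurelzat
  ⇒ Zosho sezurelzat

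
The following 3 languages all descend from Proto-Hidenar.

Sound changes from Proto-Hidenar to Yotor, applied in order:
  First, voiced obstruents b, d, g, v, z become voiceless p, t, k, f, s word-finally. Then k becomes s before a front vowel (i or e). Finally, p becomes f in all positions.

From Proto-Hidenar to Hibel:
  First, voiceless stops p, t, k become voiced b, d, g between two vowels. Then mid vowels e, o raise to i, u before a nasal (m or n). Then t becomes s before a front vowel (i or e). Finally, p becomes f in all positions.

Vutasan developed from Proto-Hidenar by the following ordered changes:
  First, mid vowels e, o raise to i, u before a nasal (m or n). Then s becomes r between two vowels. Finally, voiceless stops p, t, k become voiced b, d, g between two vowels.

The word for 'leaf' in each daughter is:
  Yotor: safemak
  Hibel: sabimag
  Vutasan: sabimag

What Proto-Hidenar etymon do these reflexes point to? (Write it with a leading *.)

Position 3: Yotor has f, Hibel has b, Vutasan has b. Taking the neighbouring segments as reconstructed: Yotor f could go back to *p or *f; Hibel b could go back to *p or *b; Vutasan b could go back to *p or *b — the one source consistent with every daughter is *p.
Position 7: Yotor has k, Hibel has g, Vutasan has g. Taking the neighbouring segments as reconstructed: Yotor k could go back to *k or *g; Hibel g can only go back to *g; Vutasan g can only go back to *g — the one source consistent with every daughter is *g.
Position 4: Yotor has e, Hibel has i, Vutasan has i. Yotor preserves e here (none of its changes turn any other segment into e), so the proto-segment is *e.
Verify the candidate proto-form against each daughter:
Yotor: *sapemag > sapemak > safemak  (by final devoicing, unconditioned shift)
Hibel: *sapemag > sabemag > sabimag  (by intervocalic voicing, pre-nasal raising)
Vutasan: *sapemag > sapimag > sabimag  (by pre-nasal raising, intervocalic voicing)
No other proto-form is consistent with every reflex, so the reconstruction is *sapemag.

*sapemag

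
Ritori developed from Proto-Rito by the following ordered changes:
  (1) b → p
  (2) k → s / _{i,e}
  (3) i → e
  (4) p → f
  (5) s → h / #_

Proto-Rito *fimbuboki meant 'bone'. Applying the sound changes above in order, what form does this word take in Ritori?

Ritori: start from *fimbuboki.
  rule 1 (unconditioned shift): fimbuboki → fimpupoki
  rule 2 (palatalisation): fimpupoki → fimpuposi
  rule 3 (vowel merger): fimpuposi → fempupose
  rule 4 (unconditioned shift): fempupose → femfufose
  rule 5: no change — femfufose
  ⇒ Ritori femfufose

femfufose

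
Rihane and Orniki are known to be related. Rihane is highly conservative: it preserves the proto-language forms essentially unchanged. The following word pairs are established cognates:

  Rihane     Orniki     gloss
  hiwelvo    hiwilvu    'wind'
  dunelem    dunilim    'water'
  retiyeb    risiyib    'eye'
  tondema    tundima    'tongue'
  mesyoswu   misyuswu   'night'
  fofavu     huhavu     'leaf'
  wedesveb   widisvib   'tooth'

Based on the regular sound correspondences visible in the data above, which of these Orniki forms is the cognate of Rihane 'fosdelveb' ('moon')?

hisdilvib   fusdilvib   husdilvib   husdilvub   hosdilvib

husdilvib

fofavu ~ huhavu — Rihane f corresponds to Orniki h word-initially before a back vowel.
mesyoswu ~ misyuswu — Rihane o corresponds to Orniki u after a consonant, before a consonant other than r, m, n, p, b, f, v.
hiwelvo ~ hiwilvu, dunelem ~ dunilim — Rihane e corresponds to Orniki i after a consonant, before a consonant other than r, m, n, p, b, f, v.
retiyeb ~ risiyib, wedesveb ~ widisvib — Rihane e corresponds to Orniki i after a consonant, before a labial obstruent.
Applying these to Rihane 'fosdelveb':
  fosdelveb → hosdelveb   (f→h word-initially before a back vowel)
  hosdelveb → husdelveb   (o→u after a consonant, before a consonant other than r, m, n, p, b, f, v)
  husdelveb → husdilveb   (e→i after a consonant, before a consonant other than r, m, n, p, b, f, v)
  husdilveb → husdilvib   (e→i after a consonant, before a labial obstruent)
So the Orniki cognate is 'husdilvib'.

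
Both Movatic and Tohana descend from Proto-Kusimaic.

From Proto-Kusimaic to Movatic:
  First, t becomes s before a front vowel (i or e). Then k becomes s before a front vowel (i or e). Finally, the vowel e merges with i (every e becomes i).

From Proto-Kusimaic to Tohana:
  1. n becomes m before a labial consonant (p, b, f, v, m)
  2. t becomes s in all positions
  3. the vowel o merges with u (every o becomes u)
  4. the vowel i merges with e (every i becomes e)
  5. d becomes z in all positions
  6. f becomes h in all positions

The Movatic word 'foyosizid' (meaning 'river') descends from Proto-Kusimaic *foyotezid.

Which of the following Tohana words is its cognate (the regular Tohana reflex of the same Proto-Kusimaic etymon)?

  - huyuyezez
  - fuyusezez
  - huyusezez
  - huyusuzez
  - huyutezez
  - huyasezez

Tohana: *foyotezid
  foyotezid (rule 1 does not apply)
  foyotezid → foyosezid   [unconditioned shift]
  foyosezid → fuyusezid   [vowel merger]
  fuyusezid → fuyusezed   [vowel merger]
  fuyusezed → fuyusezez   [unconditioned shift]
  fuyusezez → huyusezez   [unconditioned shift]
  giving Tohana huyusezez.
Only 'huyusezez' matches the regular Tohana development of *foyotezid.

huyusezez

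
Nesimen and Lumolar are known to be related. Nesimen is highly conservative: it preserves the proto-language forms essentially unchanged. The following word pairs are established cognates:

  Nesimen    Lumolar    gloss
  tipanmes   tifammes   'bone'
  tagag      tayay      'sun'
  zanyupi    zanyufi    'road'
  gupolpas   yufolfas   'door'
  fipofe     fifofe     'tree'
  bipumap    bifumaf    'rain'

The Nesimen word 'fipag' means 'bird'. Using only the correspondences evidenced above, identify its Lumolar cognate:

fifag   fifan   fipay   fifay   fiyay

tipanmes ~ tifammes — Nesimen p corresponds to Lumolar f between vowels (before a back vowel).
tagag ~ tayay — Nesimen g corresponds to Lumolar y word-finally.
Applying these to Nesimen 'fipag':
  fipag → fifag   (p→f between vowels (before a back vowel))
  fifag → fifay   (g→y word-finally)
So the Lumolar cognate is 'fifay'.

fifay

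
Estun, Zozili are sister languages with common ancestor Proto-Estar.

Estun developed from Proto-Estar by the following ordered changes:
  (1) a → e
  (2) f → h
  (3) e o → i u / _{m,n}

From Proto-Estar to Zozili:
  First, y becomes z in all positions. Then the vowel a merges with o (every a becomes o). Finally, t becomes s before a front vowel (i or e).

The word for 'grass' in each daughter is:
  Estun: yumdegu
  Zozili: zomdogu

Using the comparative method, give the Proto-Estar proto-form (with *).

*yomdagu

Position 1: Estun has y, Zozili has z. Estun preserves y here (none of its changes turn any other segment into y), so the proto-segment is *y.
Position 2: Estun has u, Zozili has o. Taking the neighbouring segments as reconstructed: Estun u could go back to *o or *u; Zozili o could go back to *a or *o — the one source consistent with every daughter is *o.
Position 5: Estun has e, Zozili has o. Taking the neighbouring segments as reconstructed: Estun e could go back to *a or *e; Zozili o could go back to *a or *o — the one source consistent with every daughter is *a.
Verify the candidate proto-form against each daughter:
Estun: start from *yomdagu.
  rule 1 (vowel merger): yomdagu → yomdegu
  rule 2: no change — yomdegu
  rule 3 (pre-nasal raising): yomdegu → yumdegu
  ⇒ Estun yumdegu
Zozili: start from *yomdagu.
  rule 1 (unconditioned shift): yomdagu → zomdagu
  rule 2 (vowel merger): zomdagu → zomdogu
  rule 3: no change — zomdogu
  ⇒ Zozili zomdogu
No other proto-form is consistent with every reflex, so the reconstruction is *yomdagu.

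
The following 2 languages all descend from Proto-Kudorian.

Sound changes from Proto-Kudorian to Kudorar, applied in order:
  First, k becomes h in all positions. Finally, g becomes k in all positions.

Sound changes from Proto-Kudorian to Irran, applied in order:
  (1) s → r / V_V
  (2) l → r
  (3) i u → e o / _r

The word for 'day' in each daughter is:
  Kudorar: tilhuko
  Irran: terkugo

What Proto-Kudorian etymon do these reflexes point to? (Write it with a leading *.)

*tilkugo

Position 3: Kudorar has l, Irran has r. Kudorar preserves l here (none of its changes turn any other segment into l), so the proto-segment is *l.
Position 2: Kudorar has i, Irran has e. Kudorar preserves i here (none of its changes turn any other segment into i), so the proto-segment is *i.
This points to *tilkugo. Verify forward in each daughter:
Kudorar: *tilkugo
  tilkugo → tilhugo   [unconditioned shift]
  tilhugo → tilhuko   [unconditioned shift]
  giving Kudorar tilhuko.
Irran: start from *tilkugo.
  rule 1: no change — tilkugo
  rule 2 (unconditioned shift): tilkugo → tirkugo
  rule 3 (pre-rhotic lowering): tirkugo → terkugo
  ⇒ Irran terkugo
No other proto-form is consistent with every reflex, so the reconstruction is *tilkugo.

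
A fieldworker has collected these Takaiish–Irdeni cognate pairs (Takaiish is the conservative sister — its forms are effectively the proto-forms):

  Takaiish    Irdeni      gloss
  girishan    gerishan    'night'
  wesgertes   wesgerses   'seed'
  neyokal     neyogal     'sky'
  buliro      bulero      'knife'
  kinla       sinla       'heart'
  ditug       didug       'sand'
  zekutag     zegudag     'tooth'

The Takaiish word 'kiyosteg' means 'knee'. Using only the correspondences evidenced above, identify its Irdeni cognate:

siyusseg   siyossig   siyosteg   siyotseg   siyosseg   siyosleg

siyosseg

kinla ~ sinla — Takaiish k corresponds to Irdeni s word-initially before a front vowel.
wesgertes ~ wesgerses — Takaiish t corresponds to Irdeni s after a consonant, before a front vowel.
Applying these to Takaiish 'kiyosteg':
  kiyosteg → siyosteg   (k→s word-initially before a front vowel)
  siyosteg → siyosseg   (t→s after a consonant, before a front vowel)
So the Irdeni cognate is 'siyosseg'.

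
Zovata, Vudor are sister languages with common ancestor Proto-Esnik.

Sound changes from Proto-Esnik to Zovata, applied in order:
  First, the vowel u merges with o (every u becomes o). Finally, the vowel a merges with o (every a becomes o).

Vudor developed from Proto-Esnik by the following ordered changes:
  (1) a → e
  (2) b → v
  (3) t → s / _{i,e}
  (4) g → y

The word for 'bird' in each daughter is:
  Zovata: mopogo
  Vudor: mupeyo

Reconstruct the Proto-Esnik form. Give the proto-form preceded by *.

*mupago

Position 2: Zovata has o, Vudor has u. Vudor preserves u here (none of its changes turn any other segment into u), so the proto-segment is *u.
Position 5: Zovata has g, Vudor has y. Zovata preserves g here (none of its changes turn any other segment into g), so the proto-segment is *g.
This points to *mupago. Verify forward in each daughter:
Zovata: start from *mupago.
  rule 1 (vowel merger): mupago → mopago
  rule 2 (vowel merger): mopago → mopogo
  ⇒ Zovata mopogo
Vudor: *mupago > mupego > mupeyo  (by vowel merger, unconditioned shift)
*mupago is the unique common source.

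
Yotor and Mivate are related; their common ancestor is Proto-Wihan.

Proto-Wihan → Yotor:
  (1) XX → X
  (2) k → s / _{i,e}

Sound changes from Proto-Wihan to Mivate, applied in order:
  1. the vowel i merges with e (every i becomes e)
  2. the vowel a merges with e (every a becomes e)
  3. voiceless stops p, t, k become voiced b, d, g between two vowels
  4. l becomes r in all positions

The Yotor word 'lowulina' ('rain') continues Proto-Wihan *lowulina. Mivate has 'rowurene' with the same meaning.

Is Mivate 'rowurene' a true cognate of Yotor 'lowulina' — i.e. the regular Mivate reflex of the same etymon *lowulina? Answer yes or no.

yes

Derive the expected Mivate reflex of *lowulina:
Mivate: *lowulina > lowulena > lowulene > rowurene  (by vowel merger, vowel merger, unconditioned shift)
Mivate 'rowurene' matches the regular reflex exactly, so the pair is cognate.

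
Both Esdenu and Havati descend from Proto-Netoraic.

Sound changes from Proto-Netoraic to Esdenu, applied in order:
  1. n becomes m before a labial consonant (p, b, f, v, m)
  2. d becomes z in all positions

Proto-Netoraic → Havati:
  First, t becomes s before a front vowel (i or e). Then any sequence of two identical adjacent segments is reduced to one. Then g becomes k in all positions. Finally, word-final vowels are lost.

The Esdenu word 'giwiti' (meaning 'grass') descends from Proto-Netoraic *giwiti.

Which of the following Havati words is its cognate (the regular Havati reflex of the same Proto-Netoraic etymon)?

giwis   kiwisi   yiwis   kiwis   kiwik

Havati: *giwiti > giwisi > kiwisi > kiwis  (by palatalisation, unconditioned shift, apocope)
Among the options, 'kiwis' alone shows every Havati change applied in order.

kiwis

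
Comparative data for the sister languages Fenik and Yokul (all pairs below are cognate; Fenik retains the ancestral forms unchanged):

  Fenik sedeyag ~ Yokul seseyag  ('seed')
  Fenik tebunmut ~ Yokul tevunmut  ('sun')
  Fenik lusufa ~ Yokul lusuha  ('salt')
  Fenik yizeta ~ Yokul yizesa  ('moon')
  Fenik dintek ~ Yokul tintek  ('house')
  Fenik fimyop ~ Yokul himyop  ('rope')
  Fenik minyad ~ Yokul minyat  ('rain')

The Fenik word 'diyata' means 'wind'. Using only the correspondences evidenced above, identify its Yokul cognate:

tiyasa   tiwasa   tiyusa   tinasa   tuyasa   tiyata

dintek ~ tintek — Fenik d corresponds to Yokul t word-initially before a front vowel.
yizeta ~ yizesa — Fenik t corresponds to Yokul s between vowels (before a back vowel).
Applying these to Fenik 'diyata':
  diyata → tiyata   (d→t word-initially before a front vowel)
  tiyata → tiyasa   (t→s between vowels (before a back vowel))
So the Yokul cognate is 'tiyasa'.

tiyasa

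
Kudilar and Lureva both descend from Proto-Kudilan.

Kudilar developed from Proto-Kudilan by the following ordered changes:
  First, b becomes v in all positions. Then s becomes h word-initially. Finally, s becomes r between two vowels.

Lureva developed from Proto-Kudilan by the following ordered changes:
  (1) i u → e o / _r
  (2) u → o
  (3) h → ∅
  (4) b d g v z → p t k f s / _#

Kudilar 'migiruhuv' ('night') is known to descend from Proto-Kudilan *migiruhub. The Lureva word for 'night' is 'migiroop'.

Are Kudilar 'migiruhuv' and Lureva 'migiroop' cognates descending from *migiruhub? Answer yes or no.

Derive the expected Lureva reflex of *migiruhub:
Lureva: *migiruhub
  migiruhub → migeruhub   [pre-rhotic lowering]
  migeruhub → migerohob   [vowel merger]
  migerohob → migeroob   [h-loss]
  migeroob → migeroop   [final devoicing]
  giving Lureva migeroop.
The regular Lureva reflex would be 'migeroop', but the attested form is 'migiroop'. The correspondence is irregular, so they are not cognates (the Lureva form has a different source).

no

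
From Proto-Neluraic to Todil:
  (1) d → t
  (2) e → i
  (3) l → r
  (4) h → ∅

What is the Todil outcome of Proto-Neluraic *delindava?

Todil: *delindava
  delindava → telintava   [unconditioned shift]
  telintava → tilintava   [vowel merger]
  tilintava → tirintava   [unconditioned shift]
  tirintava (rule 4 does not apply)
  giving Todil tirintava.

tirintava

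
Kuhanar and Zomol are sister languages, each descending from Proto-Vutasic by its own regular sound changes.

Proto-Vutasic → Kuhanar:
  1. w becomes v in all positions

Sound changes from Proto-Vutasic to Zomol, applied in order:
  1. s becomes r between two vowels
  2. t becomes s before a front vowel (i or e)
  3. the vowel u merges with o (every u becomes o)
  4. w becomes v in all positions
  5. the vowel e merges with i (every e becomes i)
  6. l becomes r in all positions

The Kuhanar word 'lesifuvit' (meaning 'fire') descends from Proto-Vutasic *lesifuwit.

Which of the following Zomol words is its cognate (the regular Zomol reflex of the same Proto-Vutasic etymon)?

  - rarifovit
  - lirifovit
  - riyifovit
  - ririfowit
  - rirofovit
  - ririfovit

ririfovit

Zomol: *lesifuwit > lerifuwit > lerifowit > lerifovit > lirifovit > ririfovit  (by rhotacism, vowel merger, unconditioned shift, vowel merger, unconditioned shift)
The other candidates each miss or misapply at least one Zomol change.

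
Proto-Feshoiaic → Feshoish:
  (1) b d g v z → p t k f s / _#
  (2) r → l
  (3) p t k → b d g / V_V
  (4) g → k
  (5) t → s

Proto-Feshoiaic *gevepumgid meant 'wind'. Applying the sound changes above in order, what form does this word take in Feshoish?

kevebumkis

Feshoish: start from *gevepumgid.
  rule 1 (final devoicing): gevepumgid → gevepumgit
  rule 2: no change — gevepumgit
  rule 3 (intervocalic voicing): gevepumgit → gevebumgit
  rule 4 (unconditioned shift): gevebumgit → kevebumkit
  rule 5 (unconditioned shift): kevebumkit → kevebumkis
  ⇒ Feshoish kevebumkis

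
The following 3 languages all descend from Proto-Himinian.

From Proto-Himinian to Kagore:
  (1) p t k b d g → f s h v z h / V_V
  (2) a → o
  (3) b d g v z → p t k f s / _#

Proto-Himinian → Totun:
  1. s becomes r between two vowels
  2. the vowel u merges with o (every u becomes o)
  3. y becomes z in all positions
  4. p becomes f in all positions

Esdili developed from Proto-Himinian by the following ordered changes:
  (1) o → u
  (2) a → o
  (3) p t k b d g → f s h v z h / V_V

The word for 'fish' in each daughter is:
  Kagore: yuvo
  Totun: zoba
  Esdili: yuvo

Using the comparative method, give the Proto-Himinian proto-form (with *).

Position 2: Kagore has u, Totun has o, Esdili has u. Kagore preserves u here (none of its changes turn any other segment into u), so the proto-segment is *u.
Position 3: Kagore has v, Totun has b, Esdili has v. Totun preserves b here (none of its changes turn any other segment into b), so the proto-segment is *b.
Position 4: Kagore has o, Totun has a, Esdili has o. Totun preserves a here (none of its changes turn any other segment into a), so the proto-segment is *a.
This points to *yuba. Verify forward in each daughter:
Kagore: start from *yuba.
  rule 1 (intervocalic lenition): yuba → yuva
  rule 2 (vowel merger): yuva → yuvo
  rule 3: no change — yuvo
  ⇒ Kagore yuvo
Totun: *yuba
  yuba (rule 1 does not apply)
  yuba → yoba   [vowel merger]
  yoba → zoba   [unconditioned shift]
  zoba (rule 4 does not apply)
  giving Totun zoba.
Esdili: start from *yuba.
  rule 1: no change — yuba
  rule 2 (vowel merger): yuba → yubo
  rule 3 (intervocalic lenition): yubo → yuvo
  ⇒ Esdili yuvo
*yuba is the unique common source.

*yuba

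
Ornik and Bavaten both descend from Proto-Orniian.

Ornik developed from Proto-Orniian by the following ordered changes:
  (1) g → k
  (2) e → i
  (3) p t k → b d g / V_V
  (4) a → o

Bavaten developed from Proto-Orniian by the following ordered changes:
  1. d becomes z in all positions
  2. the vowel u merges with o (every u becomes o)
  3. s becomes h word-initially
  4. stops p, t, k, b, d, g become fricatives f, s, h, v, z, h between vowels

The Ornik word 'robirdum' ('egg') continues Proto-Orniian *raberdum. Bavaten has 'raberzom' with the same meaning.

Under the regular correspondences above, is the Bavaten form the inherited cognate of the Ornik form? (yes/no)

no

Derive the expected Bavaten reflex of *raberdum:
Bavaten: *raberdum
  raberdum → raberzum   [unconditioned shift]
  raberzum → raberzom   [vowel merger]
  raberzom (rule 3 does not apply)
  raberzom → raverzom   [intervocalic lenition]
  giving Bavaten raverzom.
The regular Bavaten reflex would be 'raverzom', but the attested form is 'raberzom'. The correspondence is irregular, so they are not cognates (the Bavaten form has a different source).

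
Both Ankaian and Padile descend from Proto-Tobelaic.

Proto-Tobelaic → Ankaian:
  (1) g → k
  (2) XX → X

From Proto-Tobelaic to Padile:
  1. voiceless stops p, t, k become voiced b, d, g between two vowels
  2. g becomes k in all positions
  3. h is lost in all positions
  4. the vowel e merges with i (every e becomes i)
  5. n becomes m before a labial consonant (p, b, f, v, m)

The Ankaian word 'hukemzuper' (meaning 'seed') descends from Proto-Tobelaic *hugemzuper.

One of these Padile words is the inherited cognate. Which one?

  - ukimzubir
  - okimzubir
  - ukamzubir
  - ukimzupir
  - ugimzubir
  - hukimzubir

ukimzubir

Padile: start from *hugemzuper.
  rule 1 (intervocalic voicing): hugemzuper → hugemzuber
  rule 2 (unconditioned shift): hugemzuber → hukemzuber
  rule 3 (h-loss): hukemzuber → ukemzuber
  rule 4 (vowel merger): ukemzuber → ukimzubir
  rule 5: no change — ukimzubir
  ⇒ Padile ukimzubir
Only 'ukimzubir' matches the regular Padile development of *hugemzuper.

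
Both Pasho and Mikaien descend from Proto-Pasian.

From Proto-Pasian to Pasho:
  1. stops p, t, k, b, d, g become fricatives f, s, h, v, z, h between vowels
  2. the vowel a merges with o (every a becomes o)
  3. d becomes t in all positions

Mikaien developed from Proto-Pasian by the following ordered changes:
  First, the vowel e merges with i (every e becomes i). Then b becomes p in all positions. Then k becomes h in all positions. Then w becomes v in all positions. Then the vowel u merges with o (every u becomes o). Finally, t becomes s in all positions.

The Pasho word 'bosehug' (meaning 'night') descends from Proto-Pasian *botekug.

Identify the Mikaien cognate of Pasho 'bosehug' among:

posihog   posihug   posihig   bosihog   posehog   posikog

Mikaien: start from *botekug.
  rule 1 (vowel merger): botekug → botikug
  rule 2 (unconditioned shift): botikug → potikug
  rule 3 (unconditioned shift): potikug → potihug
  rule 4: no change — potihug
  rule 5 (vowel merger): potihug → potihog
  rule 6 (unconditioned shift): potihog → posihog
  ⇒ Mikaien posihog
Only 'posihog' matches the regular Mikaien development of *botekug.

posihog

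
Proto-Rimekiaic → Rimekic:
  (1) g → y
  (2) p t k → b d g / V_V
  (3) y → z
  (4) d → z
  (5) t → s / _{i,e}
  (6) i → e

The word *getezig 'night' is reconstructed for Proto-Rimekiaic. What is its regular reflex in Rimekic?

zezezez

Rimekic: *getezig > yeteziy > yedeziy > zedeziz > zezeziz > zezezez  (by unconditioned shift, intervocalic voicing, unconditioned shift, unconditioned shift, vowel merger)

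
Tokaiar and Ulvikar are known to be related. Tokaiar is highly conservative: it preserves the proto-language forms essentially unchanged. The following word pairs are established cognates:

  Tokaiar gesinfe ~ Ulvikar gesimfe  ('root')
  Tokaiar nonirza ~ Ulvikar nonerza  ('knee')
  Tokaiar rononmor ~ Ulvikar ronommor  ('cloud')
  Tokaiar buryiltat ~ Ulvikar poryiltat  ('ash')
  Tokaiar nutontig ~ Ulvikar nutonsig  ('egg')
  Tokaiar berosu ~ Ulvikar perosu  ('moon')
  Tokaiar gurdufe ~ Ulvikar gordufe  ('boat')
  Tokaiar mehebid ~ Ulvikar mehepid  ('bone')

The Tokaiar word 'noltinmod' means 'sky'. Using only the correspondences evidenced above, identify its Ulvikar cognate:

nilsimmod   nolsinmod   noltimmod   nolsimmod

nolsimmod

nutontig ~ nutonsig — Tokaiar t corresponds to Ulvikar s after a consonant, before a front vowel.
rononmor ~ ronommor — Tokaiar n corresponds to Ulvikar m after a vowel, before a nasal.
Applying these to Tokaiar 'noltinmod':
  noltinmod → nolsinmod   (t→s after a consonant, before a front vowel)
  nolsinmod → nolsimmod   (n→m after a vowel, before a nasal)
So the Ulvikar cognate is 'nolsimmod'.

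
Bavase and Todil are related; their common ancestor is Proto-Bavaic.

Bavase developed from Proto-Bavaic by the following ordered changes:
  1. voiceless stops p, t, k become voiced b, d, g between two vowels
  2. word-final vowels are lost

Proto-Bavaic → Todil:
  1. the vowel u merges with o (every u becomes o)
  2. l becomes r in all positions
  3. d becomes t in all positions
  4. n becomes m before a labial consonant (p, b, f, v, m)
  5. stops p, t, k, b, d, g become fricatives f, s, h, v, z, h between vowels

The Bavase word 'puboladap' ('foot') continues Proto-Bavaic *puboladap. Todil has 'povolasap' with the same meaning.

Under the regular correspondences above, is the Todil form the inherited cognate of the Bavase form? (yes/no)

Derive the expected Todil reflex of *puboladap:
Todil: *puboladap
  puboladap → poboladap   [vowel merger]
  poboladap → poboradap   [unconditioned shift]
  poboradap → poboratap   [unconditioned shift]
  poboratap (rule 4 does not apply)
  poboratap → povorasap   [intervocalic lenition]
  giving Todil povorasap.
The regular Todil reflex would be 'povorasap', but the attested form is 'povolasap'. The correspondence is irregular, so they are not cognates (the Todil form has a different source).

no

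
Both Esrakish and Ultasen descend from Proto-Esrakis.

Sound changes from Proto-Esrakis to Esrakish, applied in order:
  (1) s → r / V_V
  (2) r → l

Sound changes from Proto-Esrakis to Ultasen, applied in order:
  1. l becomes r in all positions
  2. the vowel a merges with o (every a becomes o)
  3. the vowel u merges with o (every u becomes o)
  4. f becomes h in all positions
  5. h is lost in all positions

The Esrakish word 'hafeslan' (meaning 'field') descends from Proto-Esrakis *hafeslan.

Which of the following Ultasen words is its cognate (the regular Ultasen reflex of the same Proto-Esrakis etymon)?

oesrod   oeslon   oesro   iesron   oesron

Ultasen: start from *hafeslan.
  rule 1 (unconditioned shift): hafeslan → hafesran
  rule 2 (vowel merger): hafesran → hofesron
  rule 3: no change — hofesron
  rule 4 (unconditioned shift): hofesron → hohesron
  rule 5 (h-loss): hohesron → oesron
  ⇒ Ultasen oesron
The other candidates each miss or misapply at least one Ultasen change.

oesron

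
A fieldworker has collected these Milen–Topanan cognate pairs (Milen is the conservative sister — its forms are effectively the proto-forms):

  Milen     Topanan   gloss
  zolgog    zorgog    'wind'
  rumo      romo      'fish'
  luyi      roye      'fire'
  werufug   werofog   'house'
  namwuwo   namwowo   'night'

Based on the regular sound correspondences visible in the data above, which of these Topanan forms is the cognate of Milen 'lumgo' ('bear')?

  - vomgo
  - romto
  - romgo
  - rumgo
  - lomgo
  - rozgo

luyi ~ roye — Milen l corresponds to Topanan r word-initially before a back vowel.
rumo ~ romo — Milen u corresponds to Topanan o after a consonant, before a nasal.
Applying these to Milen 'lumgo':
  lumgo → rumgo   (l→r word-initially before a back vowel)
  rumgo → romgo   (u→o after a consonant, before a nasal)
So the Topanan cognate is 'romgo'.

romgo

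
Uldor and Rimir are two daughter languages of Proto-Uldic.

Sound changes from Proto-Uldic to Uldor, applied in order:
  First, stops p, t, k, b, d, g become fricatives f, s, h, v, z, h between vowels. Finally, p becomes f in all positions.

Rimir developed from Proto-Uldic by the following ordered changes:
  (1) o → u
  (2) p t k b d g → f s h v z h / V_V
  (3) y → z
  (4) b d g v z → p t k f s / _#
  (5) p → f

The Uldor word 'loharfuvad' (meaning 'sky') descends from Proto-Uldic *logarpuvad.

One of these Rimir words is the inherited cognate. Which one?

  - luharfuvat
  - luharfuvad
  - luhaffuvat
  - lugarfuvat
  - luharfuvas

luharfuvat

Rimir: *logarpuvad
  logarpuvad → lugarpuvad   [vowel merger]
  lugarpuvad → luharpuvad   [intervocalic lenition]
  luharpuvad (rule 3 does not apply)
  luharpuvad → luharpuvat   [final devoicing]
  luharpuvat → luharfuvat   [unconditioned shift]
  giving Rimir luharfuvat.
The other candidates each miss or misapply at least one Rimir change.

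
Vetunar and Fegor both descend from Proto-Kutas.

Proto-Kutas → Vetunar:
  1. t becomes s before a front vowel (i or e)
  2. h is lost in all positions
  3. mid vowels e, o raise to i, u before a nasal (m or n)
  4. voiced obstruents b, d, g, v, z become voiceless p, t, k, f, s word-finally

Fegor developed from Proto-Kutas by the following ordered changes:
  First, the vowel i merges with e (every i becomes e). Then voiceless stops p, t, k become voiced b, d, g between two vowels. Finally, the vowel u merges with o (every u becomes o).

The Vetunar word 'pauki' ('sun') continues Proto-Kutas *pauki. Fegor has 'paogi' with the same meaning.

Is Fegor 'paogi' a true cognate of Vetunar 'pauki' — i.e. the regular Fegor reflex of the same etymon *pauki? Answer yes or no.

no

Derive the expected Fegor reflex of *pauki:
Fegor: start from *pauki.
  rule 1 (vowel merger): pauki → pauke
  rule 2 (intervocalic voicing): pauke → pauge
  rule 3 (vowel merger): pauge → paoge
  ⇒ Fegor paoge
The regular Fegor reflex would be 'paoge', but the attested form is 'paogi'. The correspondence is irregular, so they are not cognates (the Fegor form has a different source).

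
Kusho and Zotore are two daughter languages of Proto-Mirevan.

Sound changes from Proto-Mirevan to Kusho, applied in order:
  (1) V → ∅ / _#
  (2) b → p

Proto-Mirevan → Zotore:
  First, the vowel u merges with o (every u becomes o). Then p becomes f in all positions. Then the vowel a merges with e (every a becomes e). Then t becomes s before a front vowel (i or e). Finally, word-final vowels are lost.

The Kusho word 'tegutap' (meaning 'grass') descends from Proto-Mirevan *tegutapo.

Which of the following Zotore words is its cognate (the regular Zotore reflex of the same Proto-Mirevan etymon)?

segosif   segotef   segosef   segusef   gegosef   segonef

segosef

Zotore: *tegutapo > tegotapo > tegotafo > tegotefo > segosefo > segosef  (by vowel merger, unconditioned shift, vowel merger, palatalisation, apocope)
Among the options, 'segosef' alone shows every Zotore change applied in order.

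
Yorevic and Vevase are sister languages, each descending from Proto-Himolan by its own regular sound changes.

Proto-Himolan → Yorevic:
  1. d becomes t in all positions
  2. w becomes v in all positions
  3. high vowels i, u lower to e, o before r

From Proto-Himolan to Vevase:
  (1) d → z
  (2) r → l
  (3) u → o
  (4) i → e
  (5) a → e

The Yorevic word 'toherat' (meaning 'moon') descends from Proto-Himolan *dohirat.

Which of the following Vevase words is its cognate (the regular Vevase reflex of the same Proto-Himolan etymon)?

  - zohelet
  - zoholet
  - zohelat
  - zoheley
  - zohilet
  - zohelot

Vevase: *dohirat
  dohirat → zohirat   [unconditioned shift]
  zohirat → zohilat   [unconditioned shift]
  zohilat (rule 3 does not apply)
  zohilat → zohelat   [vowel merger]
  zohelat → zohelet   [vowel merger]
  giving Vevase zohelet.
Among the options, 'zohelet' alone shows every Vevase change applied in order.

zohelet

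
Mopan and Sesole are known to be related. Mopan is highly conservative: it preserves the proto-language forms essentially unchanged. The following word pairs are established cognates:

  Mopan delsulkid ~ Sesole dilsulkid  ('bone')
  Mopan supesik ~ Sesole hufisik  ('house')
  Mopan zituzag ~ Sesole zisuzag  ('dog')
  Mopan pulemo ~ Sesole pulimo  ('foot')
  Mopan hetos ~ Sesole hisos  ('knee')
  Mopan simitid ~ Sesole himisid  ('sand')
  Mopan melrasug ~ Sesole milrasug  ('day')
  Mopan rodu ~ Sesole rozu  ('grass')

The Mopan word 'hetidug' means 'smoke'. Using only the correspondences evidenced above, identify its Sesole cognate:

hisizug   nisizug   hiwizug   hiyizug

delsulkid ~ dilsulkid, supesik ~ hufisik — Mopan e corresponds to Sesole i after a consonant, before a consonant other than r, m, n, p, b, f, v.
simitid ~ himisid — Mopan t corresponds to Sesole s between vowels (before a front vowel).
rodu ~ rozu — Mopan d corresponds to Sesole z between vowels (before a back vowel).
Applying these to Mopan 'hetidug':
  hetidug → hitidug   (e→i after a consonant, before a consonant other than r, m, n, p, b, f, v)
  hitidug → hisidug   (t→s between vowels (before a front vowel))
  hisidug → hisizug   (d→z between vowels (before a back vowel))
So the Sesole cognate is 'hisizug'.

hisizug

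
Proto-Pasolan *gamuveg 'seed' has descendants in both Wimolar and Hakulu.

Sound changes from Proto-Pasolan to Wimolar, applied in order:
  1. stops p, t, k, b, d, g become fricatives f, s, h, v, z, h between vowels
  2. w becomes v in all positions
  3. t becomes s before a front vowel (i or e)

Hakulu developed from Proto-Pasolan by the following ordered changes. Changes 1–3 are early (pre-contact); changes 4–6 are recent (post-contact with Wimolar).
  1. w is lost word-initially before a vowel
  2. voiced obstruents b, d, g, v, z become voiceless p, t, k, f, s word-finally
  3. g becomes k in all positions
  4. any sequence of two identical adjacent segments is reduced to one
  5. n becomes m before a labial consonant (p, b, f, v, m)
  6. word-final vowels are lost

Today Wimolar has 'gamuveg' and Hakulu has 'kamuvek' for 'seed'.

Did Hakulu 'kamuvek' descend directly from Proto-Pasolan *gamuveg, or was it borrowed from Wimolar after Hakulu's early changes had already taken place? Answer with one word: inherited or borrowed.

If inherited, *gamuveg would pass through all of Hakulu's changes:
Hakulu: start from *gamuveg.
  rule 1: no change — gamuveg
  rule 2 (final devoicing): gamuveg → gamuvek
  rule 3 (unconditioned shift): gamuvek → kamuvek
  rule 4: no change — kamuvek
  rule 5: no change — kamuvek
  rule 6: no change — kamuvek
  ⇒ Hakulu kamuvek
If borrowed from Wimolar 'gamuveg' after the early changes, it would undergo only the recent ones:
  rule 4 (degemination): no change (gamuveg)
  rule 5 (nasal place assimilation): no change (gamuveg)
  rule 6 (apocope): no change (gamuveg)
  ⇒ as a loan: gamuveg
Hakulu 'kamuvek' matches the inherited outcome exactly, so it is an inherited cognate, not a loan.

inherited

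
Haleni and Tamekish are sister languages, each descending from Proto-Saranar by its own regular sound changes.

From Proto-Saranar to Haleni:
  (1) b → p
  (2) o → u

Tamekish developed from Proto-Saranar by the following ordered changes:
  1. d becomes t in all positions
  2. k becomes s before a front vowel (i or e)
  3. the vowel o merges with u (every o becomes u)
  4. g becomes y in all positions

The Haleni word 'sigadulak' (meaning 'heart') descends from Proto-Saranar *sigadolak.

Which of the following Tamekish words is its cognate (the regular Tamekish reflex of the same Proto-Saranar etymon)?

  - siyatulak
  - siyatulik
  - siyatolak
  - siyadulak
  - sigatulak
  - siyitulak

Tamekish: *sigadolak > sigatolak > sigatulak > siyatulak  (by unconditioned shift, vowel merger, unconditioned shift)

siyatulak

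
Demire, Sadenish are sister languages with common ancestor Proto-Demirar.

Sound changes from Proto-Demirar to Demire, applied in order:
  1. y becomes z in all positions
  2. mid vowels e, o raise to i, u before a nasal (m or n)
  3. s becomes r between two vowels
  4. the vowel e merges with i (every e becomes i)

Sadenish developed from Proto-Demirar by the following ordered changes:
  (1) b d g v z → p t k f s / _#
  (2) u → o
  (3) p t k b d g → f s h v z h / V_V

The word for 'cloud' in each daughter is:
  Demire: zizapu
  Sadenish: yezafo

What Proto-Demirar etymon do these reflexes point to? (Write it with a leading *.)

*yezapu

Position 5: Demire has p, Sadenish has f. Demire preserves p here (none of its changes turn any other segment into p), so the proto-segment is *p.
Position 6: Demire has u, Sadenish has o. Taking the neighbouring segments as reconstructed: Demire u can only go back to *u; Sadenish o could go back to *o or *u — the one source consistent with every daughter is *u.
Position 1: Demire has z, Sadenish has y. Sadenish preserves y here (none of its changes turn any other segment into y), so the proto-segment is *y.
Continuing position by position gives *yezapu; check it forward:
Demire: *yezapu
  yezapu → zezapu   [unconditioned shift]
  zezapu (rule 2 does not apply)
  zezapu (rule 3 does not apply)
  zezapu → zizapu   [vowel merger]
  giving Demire zizapu.
Sadenish: *yezapu > yezapo > yezafo  (by vowel merger, intervocalic lenition)
Only *yezapu yields all of Demire zizapu, Sadenish yezafo.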